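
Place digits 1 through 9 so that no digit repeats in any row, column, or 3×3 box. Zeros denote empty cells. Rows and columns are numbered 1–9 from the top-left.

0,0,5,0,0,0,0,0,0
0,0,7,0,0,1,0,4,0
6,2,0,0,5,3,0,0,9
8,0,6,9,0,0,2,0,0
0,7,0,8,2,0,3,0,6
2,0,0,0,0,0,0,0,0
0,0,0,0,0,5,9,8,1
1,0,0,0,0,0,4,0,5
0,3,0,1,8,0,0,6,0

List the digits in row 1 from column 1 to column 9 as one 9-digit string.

415798623

r5c6 = 4 (sole candidate).
r9c7 = 7 (sole candidate).
r9c9 = 2 (sole candidate).
r4c6 = 7 (sole candidate).
r4c9 = 4 (sole candidate).
r6c6 = 6 (sole candidate).
r8c8 = 3 (sole candidate).
r9c6 = 9 (sole candidate).
r8c6 = 2 (sole candidate).
r9c3 = 4 (sole candidate).
r1c6 = 8: row 1 has {5}; col 6 has {1,2,3,4,5,6,7,9}; box has {1,3,5} → only 8 remains.
r7c1 = 7 (sole candidate).
r7c2 = 6 (sole candidate).
r7c3 = 2 (sole candidate).
r9c1 = 5 (sole candidate).
r5c1 = 9 (sole candidate).
r5c3 = 1 (sole candidate).
r5c8 = 5 (sole candidate).
r6c3 = 3 (sole candidate).
r6c4 = 5 (sole candidate).
r6c5 = 1 (sole candidate).
r6c7 = 8 (sole candidate).
r6c9 = 7 (sole candidate).
r1c9 = 3: row 1 has {5,8}; col 9 has {1,2,4,5,6,7,9}; box has {4,9} → only 3 remains.
r2c1 = 3 (sole candidate).
r2c9 = 8 (sole candidate).
r3c3 = 8 (sole candidate).
r3c7 = 1 (sole candidate).
r3c8 = 7 (sole candidate).
r4c2 = 5 (sole candidate).
r4c5 = 3 (sole candidate).
r4c8 = 1 (sole candidate).
r6c2 = 4 (sole candidate).
r6c8 = 9 (sole candidate).
r7c5 = 4 (sole candidate).
r8c3 = 9 (sole candidate).
r1c1 = 4: row 1 has {3,5,8}; col 1 has {1,2,3,5,6,7,8,9}; box has {2,3,5,6,7,8} → only 4 remains.
r1c7 = 6: row 1 has {3,4,5,8}; col 7 has {1,2,3,4,7,8,9}; box has {1,3,4,7,8,9} → only 6 remains.
r1c8 = 2: row 1 has {3,4,5,6,8}; col 8 has {1,3,4,5,6,7,8,9}; box has {1,3,4,6,7,8,9} → only 2 remains.
r2c2 = 9 (sole candidate).
r2c5 = 6 (sole candidate).
r2c7 = 5 (sole candidate).
r3c4 = 4 (sole candidate).
r7c4 = 3 (sole candidate).
r8c2 = 8 (sole candidate).
r8c5 = 7 (sole candidate).
r1c2 = 1: row 1 has {2,3,4,5,6,8}; col 2 has {2,3,4,5,6,7,8,9}; box has {2,3,4,5,6,7,8,9} → only 1 remains.
r1c4 = 7: row 1 has {1,2,3,4,5,6,8}; col 4 has {1,3,4,5,8,9}; box has {1,3,4,5,6,8} → only 7 remains.
r1c5 = 9: row 1 has {1,2,3,4,5,6,7,8}; col 5 has {1,2,3,4,5,6,7,8}; box has {1,3,4,5,6,7,8} → only 9 remains.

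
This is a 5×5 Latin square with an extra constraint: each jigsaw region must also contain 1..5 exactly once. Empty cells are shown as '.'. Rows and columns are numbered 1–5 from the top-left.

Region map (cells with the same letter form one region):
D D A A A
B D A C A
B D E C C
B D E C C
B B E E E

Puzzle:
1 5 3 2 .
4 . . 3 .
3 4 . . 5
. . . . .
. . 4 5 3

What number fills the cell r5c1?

r1c5 = 4 (sole candidate).
r2c2 = 2 (sole candidate).
r2c5 = 1 (sole candidate).
r3c4 = 1 (sole candidate).
r4c2 = 3 (sole candidate).
r4c4 = 4 (sole candidate).
r4c5 = 2 (sole candidate).
r5c1 = 2: row 5 has {3,4,5}; col 1 has {1,3,4}; region has {3,4} → only 2 remains.

2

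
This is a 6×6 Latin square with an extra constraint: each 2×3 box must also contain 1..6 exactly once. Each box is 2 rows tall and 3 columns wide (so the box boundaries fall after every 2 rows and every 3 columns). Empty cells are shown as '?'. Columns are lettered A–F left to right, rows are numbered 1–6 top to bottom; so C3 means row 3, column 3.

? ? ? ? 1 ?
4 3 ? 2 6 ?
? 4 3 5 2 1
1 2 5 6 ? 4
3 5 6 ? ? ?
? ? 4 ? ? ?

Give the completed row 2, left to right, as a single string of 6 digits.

B1 = 6 (sole candidate).
C1 = 2 (sole candidate).
C2 = 1: row 2 has {2,3,4,6}; col 3 has {2,3,4,5,6}; box has {2,3,4,6} → only 1 remains.
F2 = 5: row 2 has {1,2,3,4,6}; col 6 has {1,4}; box has {1,2,6} → only 5 remains.

431265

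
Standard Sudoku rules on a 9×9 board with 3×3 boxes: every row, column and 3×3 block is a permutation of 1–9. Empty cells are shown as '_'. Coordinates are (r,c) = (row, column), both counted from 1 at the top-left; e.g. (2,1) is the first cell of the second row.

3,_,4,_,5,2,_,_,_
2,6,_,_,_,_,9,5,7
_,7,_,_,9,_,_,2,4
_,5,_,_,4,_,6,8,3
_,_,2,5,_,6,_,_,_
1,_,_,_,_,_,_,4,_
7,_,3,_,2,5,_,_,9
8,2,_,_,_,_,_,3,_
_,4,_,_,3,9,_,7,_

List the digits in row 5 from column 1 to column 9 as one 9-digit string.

432586791

(3,1) = 5 (sole candidate).
(4,1) = 9 (sole candidate).
(4,3) = 7 (sole candidate).
(4,6) = 1 (sole candidate).
(5,1) = 4: row 5 has {2,5,6}; col 1 has {1,2,3,5,7,8,9}; box has {1,2,5,7,9} → only 4 remains.
(5,9) = 1: row 5 has {2,4,5,6}; col 9 has {3,4,7,9}; box has {3,4,6,8} → only 1 remains.
(7,2) = 1 (sole candidate).
(7,8) = 6 (sole candidate).
(8,9) = 5 (sole candidate).
(9,1) = 6 (sole candidate).
(9,3) = 5 (sole candidate).
(1,8) = 1 (sole candidate).
(4,4) = 2 (sole candidate).
(5,7) = 7: row 5 has {1,2,4,5,6}; col 7 has {6,9}; box has {1,3,4,6,8} → only 7 remains.
(5,8) = 9: row 5 has {1,2,4,5,6,7}; col 8 has {1,2,3,4,5,6,7,8}; box has {1,3,4,6,7,8} → only 9 remains.
(6,9) = 2 (sole candidate).
(8,3) = 9 (sole candidate).
(9,9) = 8 (sole candidate).
(1,7) = 8 (sole candidate).
(1,9) = 6 (sole candidate).
(3,7) = 3 (sole candidate).
(5,5) = 8: row 5 has {1,2,4,5,6,7,9}; col 5 has {2,3,4,5,9}; box has {1,2,4,5,6} → only 8 remains.
(6,5) = 7 (sole candidate).
(6,6) = 3 (sole candidate).
(6,7) = 5 (sole candidate).
(7,7) = 4 (sole candidate).
(8,7) = 1 (sole candidate).
(9,4) = 1 (sole candidate).
(9,7) = 2 (sole candidate).
(1,2) = 9 (sole candidate).
(1,4) = 7 (sole candidate).
(2,5) = 1 (sole candidate).
(3,6) = 8 (sole candidate).
(5,2) = 3: row 5 has {1,2,4,5,6,7,8,9}; col 2 has {1,2,4,5,6,7,9}; box has {1,2,4,5,7,9} → only 3 remains.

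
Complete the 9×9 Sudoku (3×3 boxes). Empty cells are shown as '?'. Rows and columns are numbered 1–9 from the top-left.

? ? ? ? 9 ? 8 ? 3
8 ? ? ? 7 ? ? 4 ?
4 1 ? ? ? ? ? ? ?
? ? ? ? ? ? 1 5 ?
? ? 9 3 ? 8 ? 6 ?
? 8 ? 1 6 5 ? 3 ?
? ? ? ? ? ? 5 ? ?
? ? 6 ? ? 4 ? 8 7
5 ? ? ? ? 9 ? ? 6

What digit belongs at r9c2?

3

r1c4 = 4 (hidden single in row 1).
r4c9 = 8 (hidden single in row 4).
r4c4 = 9 (hidden single in row 4).
r5c1 = 1 (hidden single in row 5).
r5c2 = 5 (hidden single in row 5).
r1c3 = 5 (hidden single in row 1).
r5c7 = 7 (hidden single in row 5).
r8c5 = 1 (hidden single in row 8).
r8c4 = 5 (hidden single in row 8).
r2c9 = 5 (hidden single in row 2).
r2c6 = 1 (hidden single in row 2).
r1c8 = 1 (hidden single in row 1).
r9c8 = 2 (sole candidate).
r7c8 = 9 (sole candidate).
r8c7 = 3 (sole candidate).
r9c7 = 4 (sole candidate).
r3c8 = 7 (sole candidate).
r7c9 = 1 (sole candidate).
r3c5 = 5 (hidden single in row 3).
r3c4 = 8 (hidden single in row 3).
r9c4 = 7 (sole candidate).
r9c2 = 3: row 9 has {2,4,5,6,7,9}; col 2 has {1,5,8}; box has {5,6} → only 3 remains.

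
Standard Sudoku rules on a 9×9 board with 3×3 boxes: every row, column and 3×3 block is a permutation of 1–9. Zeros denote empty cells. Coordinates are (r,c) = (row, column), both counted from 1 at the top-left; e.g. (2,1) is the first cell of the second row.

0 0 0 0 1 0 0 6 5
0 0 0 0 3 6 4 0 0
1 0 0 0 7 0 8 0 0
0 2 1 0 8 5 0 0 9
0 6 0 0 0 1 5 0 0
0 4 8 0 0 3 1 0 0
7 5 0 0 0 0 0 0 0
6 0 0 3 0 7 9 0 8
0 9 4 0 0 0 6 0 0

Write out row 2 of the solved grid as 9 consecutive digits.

285936471

(3,2) = 3 (sole candidate).
(3,9) = 2 (sole candidate).
(4,1) = 3 (sole candidate).
(4,7) = 7 (sole candidate).
(4,8) = 4 (sole candidate).
(5,1) = 9 (sole candidate).
(5,3) = 7 (sole candidate).
(5,9) = 3 (sole candidate).
(6,1) = 5 (sole candidate).
(6,8) = 2 (sole candidate).
(6,9) = 6 (sole candidate).
(8,2) = 1 (sole candidate).
(8,3) = 2 (sole candidate).
(8,8) = 5 (sole candidate).
(9,1) = 8 (sole candidate).
(9,6) = 2 (sole candidate).
(1,3) = 9 (sole candidate).
(1,7) = 3 (sole candidate).
(2,1) = 2: row 2 has {3,4,6}; col 1 has {1,3,5,6,7,8,9}; box has {1,3,9} → only 2 remains.
(2,3) = 5: row 2 has {2,3,4,6}; col 3 has {1,2,4,7,8,9}; box has {1,2,3,9} → only 5 remains.
(3,3) = 6 (sole candidate).
(3,8) = 9 (sole candidate).
(4,4) = 6 (sole candidate).
(5,8) = 8 (sole candidate).
(6,5) = 9 (sole candidate).
(7,3) = 3 (sole candidate).
(7,7) = 2 (sole candidate).
(7,8) = 1 (sole candidate).
(7,9) = 4 (sole candidate).
(8,5) = 4 (sole candidate).
(9,5) = 5 (sole candidate).
(9,9) = 7 (sole candidate).
(1,1) = 4 (sole candidate).
(1,6) = 8 (sole candidate).
(2,4) = 9: row 2 has {2,3,4,5,6}; col 4 has {3,6}; box has {1,3,6,7,8} → only 9 remains.
(2,8) = 7: row 2 has {2,3,4,5,6,9}; col 8 has {1,2,4,5,6,8,9}; box has {2,3,4,5,6,8,9} → only 7 remains.
(2,9) = 1: row 2 has {2,3,4,5,6,7,9}; col 9 has {2,3,4,5,6,7,8,9}; box has {2,3,4,5,6,7,8,9} → only 1 remains.
(3,6) = 4 (sole candidate).
(5,5) = 2 (sole candidate).
(6,4) = 7 (sole candidate).
(7,4) = 8 (sole candidate).
(7,5) = 6 (sole candidate).
(7,6) = 9 (sole candidate).
(9,4) = 1 (sole candidate).
(9,8) = 3 (sole candidate).
(1,2) = 7 (sole candidate).
(1,4) = 2 (sole candidate).
(2,2) = 8: row 2 has {1,2,3,4,5,6,7,9}; col 2 has {1,2,3,4,5,6,7,9}; box has {1,2,3,4,5,6,7,9} → only 8 remains.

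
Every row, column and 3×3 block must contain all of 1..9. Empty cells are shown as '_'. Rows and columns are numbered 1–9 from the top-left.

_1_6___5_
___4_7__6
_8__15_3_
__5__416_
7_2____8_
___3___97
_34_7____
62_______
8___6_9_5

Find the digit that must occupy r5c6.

6

r4c2 = 9 (sole candidate).
r9c2 = 7 (sole candidate).
r9c3 = 1 (sole candidate).
r9c4 = 2 (sole candidate).
r9c6 = 3 (sole candidate).
r9c8 = 4 (sole candidate).
r2c2 = 5 (sole candidate).
r3c4 = 9 (sole candidate).
r4c1 = 3 (sole candidate).
r4c9 = 2 (sole candidate).
r8c3 = 9 (sole candidate).
r2c3 = 3 (sole candidate).
r3c9 = 4 (sole candidate).
r4c5 = 8 (sole candidate).
r5c9 = 3 (sole candidate).
r7c1 = 5 (sole candidate).
r1c3 = 7 (sole candidate).
r2c5 = 2 (sole candidate).
r2c7 = 8 (sole candidate).
r2c8 = 1 (sole candidate).
r3c1 = 2 (sole candidate).
r3c3 = 6 (sole candidate).
r3c7 = 7 (sole candidate).
r4c4 = 7 (sole candidate).
r6c3 = 8 (sole candidate).
r6c5 = 5 (sole candidate).
r6c7 = 4 (sole candidate).
r7c8 = 2 (sole candidate).
r8c5 = 4 (sole candidate).
r8c7 = 3 (sole candidate).
r8c8 = 7 (sole candidate).
r1c5 = 3 (sole candidate).
r1c6 = 8 (sole candidate).
r1c7 = 2 (sole candidate).
r1c9 = 9 (sole candidate).
r2c1 = 9 (sole candidate).
r5c4 = 1 (sole candidate).
r5c5 = 9 (sole candidate).
r5c6 = 6: row 5 has {1,2,3,7,8,9}; col 6 has {3,4,5,7,8}; box has {1,3,4,5,7,8,9} → only 6 remains.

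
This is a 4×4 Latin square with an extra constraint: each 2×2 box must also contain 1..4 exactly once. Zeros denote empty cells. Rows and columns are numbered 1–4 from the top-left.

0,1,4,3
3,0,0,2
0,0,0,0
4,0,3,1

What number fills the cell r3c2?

r1c1 = 2: row 1 has {1,3,4}; col 1 has {3,4}; box has {1,3} → only 2 remains.
r2c2 = 4: row 2 has {2,3}; col 2 has {1}; box has {1,2,3} → only 4 remains.
r2c3 = 1: row 2 has {2,3,4}; col 3 has {3,4}; box has {2,3,4} → only 1 remains.
r3c1 = 1: row 3 has {}; col 1 has {2,3,4}; box has {4} → only 1 remains.
r3c3 = 2: row 3 has {1}; col 3 has {1,3,4}; box has {1,3} → only 2 remains.
r3c4 = 4: row 3 has {1,2}; col 4 has {1,2,3}; box has {1,2,3} → only 4 remains.
r4c2 = 2: row 4 has {1,3,4}; col 2 has {1,4}; box has {1,4} → only 2 remains.
r3c2 = 3: row 3 has {1,2,4}; col 2 has {1,2,4}; box has {1,2,4} → only 3 remains.

3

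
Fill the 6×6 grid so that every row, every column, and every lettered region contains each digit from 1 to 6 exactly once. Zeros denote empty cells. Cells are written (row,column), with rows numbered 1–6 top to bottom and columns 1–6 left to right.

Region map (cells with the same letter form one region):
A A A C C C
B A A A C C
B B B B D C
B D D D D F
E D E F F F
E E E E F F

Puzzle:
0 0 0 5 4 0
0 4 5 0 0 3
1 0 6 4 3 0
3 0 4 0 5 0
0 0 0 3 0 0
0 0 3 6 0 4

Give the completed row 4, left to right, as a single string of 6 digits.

314256

(2,1) = 2 (sole candidate).
(2,4) = 1 (sole candidate).
(2,5) = 6 (sole candidate).
(3,2) = 5 (sole candidate).
(3,6) = 2 (sole candidate).
(4,4) = 2: row 4 has {3,4,5}; col 4 has {1,3,4,5,6}; region has {3,4,5} → only 2 remains.
(6,1) = 5 (sole candidate).
(1,1) = 6 (sole candidate).
(1,3) = 2 (sole candidate).
(1,6) = 1 (sole candidate).
(4,6) = 6: row 4 has {2,3,4,5}; col 6 has {1,2,3,4}; region has {3,4} → only 6 remains.
(5,1) = 4 (sole candidate).
(5,3) = 1 (sole candidate).
(5,5) = 2 (sole candidate).
(5,6) = 5 (sole candidate).
(6,2) = 2 (sole candidate).
(6,5) = 1 (sole candidate).
(1,2) = 3 (sole candidate).
(4,2) = 1: row 4 has {2,3,4,5,6}; col 2 has {2,3,4,5}; region has {2,3,4,5} → only 1 remains.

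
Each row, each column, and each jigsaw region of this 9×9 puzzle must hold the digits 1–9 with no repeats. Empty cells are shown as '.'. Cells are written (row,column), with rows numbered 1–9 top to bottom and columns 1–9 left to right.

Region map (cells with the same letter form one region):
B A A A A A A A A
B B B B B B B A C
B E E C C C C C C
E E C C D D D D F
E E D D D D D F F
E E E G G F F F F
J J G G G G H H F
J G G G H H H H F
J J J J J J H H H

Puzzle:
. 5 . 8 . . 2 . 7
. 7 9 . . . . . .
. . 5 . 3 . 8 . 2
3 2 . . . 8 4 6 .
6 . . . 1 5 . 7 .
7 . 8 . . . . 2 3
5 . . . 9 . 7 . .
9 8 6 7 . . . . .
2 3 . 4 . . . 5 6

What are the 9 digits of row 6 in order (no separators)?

(4,5) = 7 (sole candidate).
(9,5) = 8 (sole candidate).
(4,3) = 1 (sole candidate).
(9,3) = 7 (sole candidate).
(9,6) = 1 (sole candidate).
(9,7) = 9 (sole candidate).
(5,7) = 3 (sole candidate).
(7,2) = 6 (sole candidate).
(8,7) = 1 (sole candidate).
(5,3) = 2 (sole candidate).
(5,4) = 9 (sole candidate).
(3,4) = 6 (sole candidate).
(4,4) = 5 (sole candidate).
(4,9) = 9 (sole candidate).
(5,2) = 4 (sole candidate).
(5,9) = 8 (sole candidate).
(6,4) = 1: row 6 has {2,3,7,8}; col 4 has {4,5,6,7,8,9}; region has {6,7,8,9} → only 1 remains.
(2,9) = 4 (sole candidate).
(3,8) = 9 (sole candidate).
(6,2) = 9: row 6 has {1,2,3,7,8}; col 2 has {2,3,4,5,6,7,8}; region has {2,3,4,5,6,7,8} → only 9 remains.
(7,9) = 1 (sole candidate).
(8,9) = 5 (sole candidate).
(3,2) = 1 (sole candidate).
(3,6) = 7 (sole candidate).
(6,7) = 6: row 6 has {1,2,3,7,8,9}; col 7 has {1,2,3,4,7,8,9}; region has {1,2,3,5,7,8,9} → only 6 remains.
(2,7) = 5 (sole candidate).
(3,1) = 4 (sole candidate).
(6,6) = 4: row 6 has {1,2,3,6,7,8,9}; col 6 has {1,5,7,8}; region has {1,2,3,5,6,7,8,9} → only 4 remains.
(1,1) = 1 (sole candidate).
(2,1) = 8 (sole candidate).
(6,5) = 5: row 6 has {1,2,3,4,6,7,8,9}; col 5 has {1,3,7,8,9}; region has {1,6,7,8,9} → only 5 remains.

798154623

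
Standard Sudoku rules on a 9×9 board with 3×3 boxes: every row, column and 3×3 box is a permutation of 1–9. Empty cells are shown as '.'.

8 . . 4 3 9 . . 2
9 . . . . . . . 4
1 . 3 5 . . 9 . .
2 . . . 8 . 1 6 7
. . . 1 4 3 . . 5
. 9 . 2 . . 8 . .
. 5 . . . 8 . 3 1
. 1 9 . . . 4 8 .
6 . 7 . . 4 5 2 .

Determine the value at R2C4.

8

R3C8 = 7: row 3 has {1,3,5,9}; col 8 has {2,3,6,8}; box has {2,4,9} → only 7 remains.
R4C4 = 9: row 4 has {1,2,6,7,8}; col 4 has {1,2,4,5}; box has {1,2,3,4,8} → only 9 remains.
R4C6 = 5: row 4 has {1,2,6,7,8,9}; col 6 has {3,4,8,9}; box has {1,2,3,4,8,9} → only 5 remains.
R5C1 = 7: row 5 has {1,3,4,5}; col 1 has {1,2,6,8,9}; box has {2,9} → only 7 remains.
R5C7 = 2: row 5 has {1,3,4,5,7}; col 7 has {1,4,5,8,9}; box has {1,5,6,7,8} → only 2 remains.
R5C8 = 9: row 5 has {1,2,3,4,5,7}; col 8 has {2,3,6,7,8}; box has {1,2,5,6,7,8} → only 9 remains.
R6C8 = 4: row 6 has {2,8,9}; col 8 has {2,3,6,7,8,9}; box has {1,2,5,6,7,8,9} → only 4 remains.
R6C9 = 3: row 6 has {2,4,8,9}; col 9 has {1,2,4,5,7}; box has {1,2,4,5,6,7,8,9} → only 3 remains.
R7C1 = 4: row 7 has {1,3,5,8}; col 1 has {1,2,6,7,8,9}; box has {1,5,6,7,9} → only 4 remains.
R7C3 = 2: row 7 has {1,3,4,5,8}; col 3 has {3,7,9}; box has {1,4,5,6,7,9} → only 2 remains.
R8C1 = 3: row 8 has {1,4,8,9}; col 1 has {1,2,4,6,7,8,9}; box has {1,2,4,5,6,7,9} → only 3 remains.
R8C9 = 6: row 8 has {1,3,4,8,9}; col 9 has {1,2,3,4,5,7}; box has {1,2,3,4,5,8} → only 6 remains.
R9C2 = 8: row 9 has {2,4,5,6,7}; col 2 has {1,5,9}; box has {1,2,3,4,5,6,7,9} → only 8 remains.
R9C4 = 3: row 9 has {2,4,5,6,7,8}; col 4 has {1,2,4,5,9}; box has {4,8} → only 3 remains.
R9C9 = 9: row 9 has {2,3,4,5,6,7,8}; col 9 has {1,2,3,4,5,6,7}; box has {1,2,3,4,5,6,8} → only 9 remains.
R1C7 = 6: row 1 has {2,3,4,8,9}; col 7 has {1,2,4,5,8,9}; box has {2,4,7,9} → only 6 remains.
R2C7 = 3: row 2 has {4,9}; col 7 has {1,2,4,5,6,8,9}; box has {2,4,6,7,9} → only 3 remains.
R3C9 = 8: row 3 has {1,3,5,7,9}; col 9 has {1,2,3,4,5,6,7,9}; box has {2,3,4,6,7,9} → only 8 remains.
R4C3 = 4: row 4 has {1,2,5,6,7,8,9}; col 3 has {2,3,7,9}; box has {2,7,9} → only 4 remains.
R5C2 = 6: row 5 has {1,2,3,4,5,7,9}; col 2 has {1,5,8,9}; box has {2,4,7,9} → only 6 remains.
R5C3 = 8: row 5 has {1,2,3,4,5,6,7,9}; col 3 has {2,3,4,7,9}; box has {2,4,6,7,9} → only 8 remains.
R6C1 = 5: row 6 has {2,3,4,8,9}; col 1 has {1,2,3,4,6,7,8,9}; box has {2,4,6,7,8,9} → only 5 remains.
R6C3 = 1: row 6 has {2,3,4,5,8,9}; col 3 has {2,3,4,7,8,9}; box has {2,4,5,6,7,8,9} → only 1 remains.
R7C7 = 7: row 7 has {1,2,3,4,5,8}; col 7 has {1,2,3,4,5,6,8,9}; box has {1,2,3,4,5,6,8,9} → only 7 remains.
R8C4 = 7: row 8 has {1,3,4,6,8,9}; col 4 has {1,2,3,4,5,9}; box has {3,4,8} → only 7 remains.
R8C6 = 2: row 8 has {1,3,4,6,7,8,9}; col 6 has {3,4,5,8,9}; box has {3,4,7,8} → only 2 remains.
R9C5 = 1: row 9 has {2,3,4,5,6,7,8,9}; col 5 has {3,4,8}; box has {2,3,4,7,8} → only 1 remains.
R1C2 = 7: row 1 has {2,3,4,6,8,9}; col 2 has {1,5,6,8,9}; box has {1,3,8,9} → only 7 remains.
R1C3 = 5: row 1 has {2,3,4,6,7,8,9}; col 3 has {1,2,3,4,7,8,9}; box has {1,3,7,8,9} → only 5 remains.
R1C8 = 1: row 1 has {2,3,4,5,6,7,8,9}; col 8 has {2,3,4,6,7,8,9}; box has {2,3,4,6,7,8,9} → only 1 remains.
R2C2 = 2: row 2 has {3,4,9}; col 2 has {1,5,6,7,8,9}; box has {1,3,5,7,8,9} → only 2 remains.
R2C3 = 6: row 2 has {2,3,4,9}; col 3 has {1,2,3,4,5,7,8,9}; box has {1,2,3,5,7,8,9} → only 6 remains.
R2C4 = 8: row 2 has {2,3,4,6,9}; col 4 has {1,2,3,4,5,7,9}; box has {3,4,5,9} → only 8 remains.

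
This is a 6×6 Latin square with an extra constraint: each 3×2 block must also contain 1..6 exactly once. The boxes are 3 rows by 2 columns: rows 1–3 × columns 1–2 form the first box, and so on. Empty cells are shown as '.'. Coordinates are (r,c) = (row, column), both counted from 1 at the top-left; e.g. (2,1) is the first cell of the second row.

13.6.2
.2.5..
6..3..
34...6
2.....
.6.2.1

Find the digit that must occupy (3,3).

(1,3) = 4: row 1 has {1,2,3,6}; col 3 has {}; box has {3,5,6} → only 4 remains.
(1,5) = 5: row 1 has {1,2,3,4,6}; col 5 has {}; box has {2} → only 5 remains.
(2,1) = 4: row 2 has {2,5}; col 1 has {1,2,3,6}; box has {1,2,3,6} → only 4 remains.
(2,3) = 1: row 2 has {2,4,5}; col 3 has {4}; box has {3,4,5,6} → only 1 remains.
(2,6) = 3: row 2 has {1,2,4,5}; col 6 has {1,2,6}; box has {2,5} → only 3 remains.
(3,2) = 5: row 3 has {3,6}; col 2 has {2,3,4,6}; box has {1,2,3,4,6} → only 5 remains.
(3,3) = 2: row 3 has {3,5,6}; col 3 has {1,4}; box has {1,3,4,5,6} → only 2 remains.

2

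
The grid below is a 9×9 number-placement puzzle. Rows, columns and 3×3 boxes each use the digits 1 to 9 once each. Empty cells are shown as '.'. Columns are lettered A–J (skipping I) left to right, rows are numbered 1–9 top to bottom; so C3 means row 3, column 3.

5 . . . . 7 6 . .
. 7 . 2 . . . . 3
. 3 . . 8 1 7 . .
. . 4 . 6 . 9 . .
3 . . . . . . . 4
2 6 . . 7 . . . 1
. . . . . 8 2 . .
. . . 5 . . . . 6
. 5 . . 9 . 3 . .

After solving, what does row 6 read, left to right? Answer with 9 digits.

H5 = 6: in row 5, 6 can only go here (every other open cell in that row sees a 6).
C5 = 7: in row 5, 7 can only go here (every other open cell in that row sees a 7).
C6 = 5: in column 3, 5 can only go here (every other open cell in that column sees a 5).
G6 = 8: row 6 has {1,2,5,6,7}; col 7 has {2,3,6,7,9}; box has {1,4,6,9} → only 8 remains.
H6 = 3: row 6 has {1,2,5,6,7,8}; col 8 has {6}; box has {1,4,6,8,9} → only 3 remains.
G5 = 5: row 5 has {3,4,6,7}; col 7 has {2,3,6,7,8,9}; box has {1,3,4,6,8,9} → only 5 remains.
F4 = 5: in row 4, 5 can only go here (every other open cell in that row sees a 5).
D4 = 3: in row 4, 3 can only go here (every other open cell in that row sees a 3).
E1 = 3: in row 1, 3 can only go here (every other open cell in that row sees a 3).
C7 = 3: in row 7, 3 can only go here (every other open cell in that row sees a 3).
F8 = 3: in row 8, 3 can only go here (every other open cell in that row sees a 3).
D5 = 8: in column 4, 8 can only go here (every other open cell in that column sees an 8).
E2 = 5: in column 5, 5 can only go here (every other open cell in that column sees a 5).
B5 = 9: in box 4, 9 can only go here (every other open cell in that box sees a 9).
F5 = 2: row 5 has {3,4,5,6,7,8,9}; col 6 has {1,3,5,7,8}; box has {3,5,6,7,8} → only 2 remains.
E5 = 1: row 5 has {2,3,4,5,6,7,8,9}; col 5 has {3,5,6,7,8,9}; box has {2,3,5,6,7,8} → only 1 remains.
E7 = 4: row 7 has {2,3,8}; col 5 has {1,3,5,6,7,8,9}; box has {3,5,8,9} → only 4 remains.
E8 = 2: row 8 has {3,5,6}; col 5 has {1,3,4,5,6,7,8,9}; box has {3,4,5,8,9} → only 2 remains.
F9 = 6: row 9 has {3,5,9}; col 6 has {1,2,3,5,7,8}; box has {2,3,4,5,8,9} → only 6 remains.
B7 = 1: row 7 has {2,3,4,8}; col 2 has {3,5,6,7,9}; box has {3,5} → only 1 remains.
D7 = 7: row 7 has {1,2,3,4,8}; col 4 has {2,3,5,8}; box has {2,3,4,5,6,8,9} → only 7 remains.
D9 = 1: row 9 has {3,5,6,9}; col 4 has {2,3,5,7,8}; box has {2,3,4,5,6,7,8,9} → only 1 remains.
B4 = 8: row 4 has {3,4,5,6,9}; col 2 has {1,3,5,6,7,9}; box has {2,3,4,5,6,7,9} → only 8 remains.
B8 = 4: row 8 has {2,3,5,6}; col 2 has {1,3,5,6,7,8,9}; box has {1,3,5} → only 4 remains.
G8 = 1: row 8 has {2,3,4,5,6}; col 7 has {2,3,5,6,7,8,9}; box has {2,3,6} → only 1 remains.
B1 = 2: row 1 has {3,5,6,7}; col 2 has {1,3,4,5,6,7,8,9}; box has {3,5,7} → only 2 remains.
G2 = 4: row 2 has {2,3,5,7}; col 7 has {1,2,3,5,6,7,8,9}; box has {3,6,7} → only 4 remains.
A4 = 1: row 4 has {3,4,5,6,8,9}; col 1 has {2,3,5}; box has {2,3,4,5,6,7,8,9} → only 1 remains.
F2 = 9: row 2 has {2,3,4,5,7}; col 6 has {1,2,3,5,6,7,8}; box has {1,2,3,5,7,8} → only 9 remains.
F6 = 4: row 6 has {1,2,3,5,6,7,8}; col 6 has {1,2,3,5,6,7,8,9}; box has {1,2,3,5,6,7,8} → only 4 remains.
D1 = 4: row 1 has {2,3,5,6,7}; col 4 has {1,2,3,5,7,8}; box has {1,2,3,5,7,8,9} → only 4 remains.
D3 = 6: row 3 has {1,3,7,8}; col 4 has {1,2,3,4,5,7,8}; box has {1,2,3,4,5,7,8,9} → only 6 remains.
D6 = 9: row 6 has {1,2,3,4,5,6,7,8}; col 4 has {1,2,3,4,5,6,7,8}; box has {1,2,3,4,5,6,7,8} → only 9 remains.

265974831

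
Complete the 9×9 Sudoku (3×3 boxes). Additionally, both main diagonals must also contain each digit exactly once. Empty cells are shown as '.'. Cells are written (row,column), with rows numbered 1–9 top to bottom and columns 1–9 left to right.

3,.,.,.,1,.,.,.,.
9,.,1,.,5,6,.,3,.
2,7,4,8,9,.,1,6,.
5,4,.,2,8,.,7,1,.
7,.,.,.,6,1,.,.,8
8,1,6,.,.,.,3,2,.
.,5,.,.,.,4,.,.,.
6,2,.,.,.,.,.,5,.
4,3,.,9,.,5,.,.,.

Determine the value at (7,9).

2

(2,2) = 8: row 2 has {1,3,5,6,9}; col 2 has {1,2,3,4,5,7}; box has {1,2,3,4,7,9}; main diagonal has {2,3,4,5,6} → only 8 remains.
(3,6) = 3: row 3 has {1,2,4,6,7,8,9}; col 6 has {1,4,5,6}; box has {1,5,6,8,9} → only 3 remains.
(3,9) = 5: row 3 has {1,2,3,4,6,7,8,9}; col 9 has {8}; box has {1,3,6} → only 5 remains.
(4,6) = 9: row 4 has {1,2,4,5,7,8}; col 6 has {1,3,4,5,6}; box has {1,2,6,8}; anti-diagonal has {1,2,3,4,6} → only 9 remains.
(4,9) = 6: row 4 has {1,2,4,5,7,8,9}; col 9 has {5,8}; box has {1,2,3,7,8} → only 6 remains.
(5,2) = 9: row 5 has {1,6,7,8}; col 2 has {1,2,3,4,5,7,8}; box has {1,4,5,6,7,8} → only 9 remains.
(5,8) = 4: row 5 has {1,6,7,8,9}; col 8 has {1,2,3,5,6}; box has {1,2,3,6,7,8} → only 4 remains.
(6,6) = 7: row 6 has {1,2,3,6,8}; col 6 has {1,3,4,5,6,9}; box has {1,2,6,8,9}; main diagonal has {2,3,4,5,6,8} → only 7 remains.
(6,9) = 9: row 6 has {1,2,3,6,7,8}; col 9 has {5,6,8}; box has {1,2,3,4,6,7,8} → only 9 remains.
(7,1) = 1: row 7 has {4,5}; col 1 has {2,3,4,5,6,7,8,9}; box has {2,3,4,5,6} → only 1 remains.
(7,7) = 9: row 7 has {1,4,5}; col 7 has {1,3,7}; box has {5}; main diagonal has {2,3,4,5,6,7,8} → only 9 remains.
(8,6) = 8: row 8 has {2,5,6}; col 6 has {1,3,4,5,6,7,9}; box has {4,5,9} → only 8 remains.
(8,7) = 4: row 8 has {2,5,6,8}; col 7 has {1,3,7,9}; box has {5,9} → only 4 remains.
(9,9) = 1: row 9 has {3,4,5,9}; col 9 has {5,6,8,9}; box has {4,5,9}; main diagonal has {2,3,4,5,6,7,8,9} → only 1 remains.
(1,2) = 6: row 1 has {1,3}; col 2 has {1,2,3,4,5,7,8,9}; box has {1,2,3,4,7,8,9} → only 6 remains.
(1,3) = 5: row 1 has {1,3,6}; col 3 has {1,4,6}; box has {1,2,3,4,6,7,8,9} → only 5 remains.
(1,6) = 2: row 1 has {1,3,5,6}; col 6 has {1,3,4,5,6,7,8,9}; box has {1,3,5,6,8,9} → only 2 remains.
(1,7) = 8: row 1 has {1,2,3,5,6}; col 7 has {1,3,4,7,9}; box has {1,3,5,6} → only 8 remains.
(1,9) = 7: row 1 has {1,2,3,5,6,8}; col 9 has {1,5,6,8,9}; box has {1,3,5,6,8}; anti-diagonal has {1,2,3,4,6,9} → only 7 remains.
(2,7) = 2: row 2 has {1,3,5,6,8,9}; col 7 has {1,3,4,7,8,9}; box has {1,3,5,6,7,8} → only 2 remains.
(2,9) = 4: row 2 has {1,2,3,5,6,8,9}; col 9 has {1,5,6,7,8,9}; box has {1,2,3,5,6,7,8} → only 4 remains.
(4,3) = 3: row 4 has {1,2,4,5,6,7,8,9}; col 3 has {1,4,5,6}; box has {1,4,5,6,7,8,9} → only 3 remains.
(5,3) = 2: row 5 has {1,4,6,7,8,9}; col 3 has {1,3,4,5,6}; box has {1,3,4,5,6,7,8,9} → only 2 remains.
(5,7) = 5: row 5 has {1,2,4,6,7,8,9}; col 7 has {1,2,3,4,7,8,9}; box has {1,2,3,4,6,7,8,9} → only 5 remains.
(6,4) = 5: row 6 has {1,2,3,6,7,8,9}; col 4 has {2,8,9}; box has {1,2,6,7,8,9}; anti-diagonal has {1,2,3,4,6,7,9} → only 5 remains.
(6,5) = 4: row 6 has {1,2,3,5,6,7,8,9}; col 5 has {1,5,6,8,9}; box has {1,2,5,6,7,8,9} → only 4 remains.
(7,3) = 8: row 7 has {1,4,5,9}; col 3 has {1,2,3,4,5,6}; box has {1,2,3,4,5,6}; anti-diagonal has {1,2,3,4,5,6,7,9} → only 8 remains.
(7,8) = 7: row 7 has {1,4,5,8,9}; col 8 has {1,2,3,4,5,6}; box has {1,4,5,9} → only 7 remains.
(8,9) = 3: row 8 has {2,4,5,6,8}; col 9 has {1,4,5,6,7,8,9}; box has {1,4,5,7,9} → only 3 remains.
(9,3) = 7: row 9 has {1,3,4,5,9}; col 3 has {1,2,3,4,5,6,8}; box has {1,2,3,4,5,6,8} → only 7 remains.
(9,5) = 2: row 9 has {1,3,4,5,7,9}; col 5 has {1,4,5,6,8,9}; box has {4,5,8,9} → only 2 remains.
(9,7) = 6: row 9 has {1,2,3,4,5,7,9}; col 7 has {1,2,3,4,5,7,8,9}; box has {1,3,4,5,7,9} → only 6 remains.
(9,8) = 8: row 9 has {1,2,3,4,5,6,7,9}; col 8 has {1,2,3,4,5,6,7}; box has {1,3,4,5,6,7,9} → only 8 remains.
(1,4) = 4: row 1 has {1,2,3,5,6,7,8}; col 4 has {2,5,8,9}; box has {1,2,3,5,6,8,9} → only 4 remains.
(1,8) = 9: row 1 has {1,2,3,4,5,6,7,8}; col 8 has {1,2,3,4,5,6,7,8}; box has {1,2,3,4,5,6,7,8} → only 9 remains.
(2,4) = 7: row 2 has {1,2,3,4,5,6,8,9}; col 4 has {2,4,5,8,9}; box has {1,2,3,4,5,6,8,9} → only 7 remains.
(5,4) = 3: row 5 has {1,2,4,5,6,7,8,9}; col 4 has {2,4,5,7,8,9}; box has {1,2,4,5,6,7,8,9} → only 3 remains.
(7,4) = 6: row 7 has {1,4,5,7,8,9}; col 4 has {2,3,4,5,7,8,9}; box has {2,4,5,8,9} → only 6 remains.
(7,5) = 3: row 7 has {1,4,5,6,7,8,9}; col 5 has {1,2,4,5,6,8,9}; box has {2,4,5,6,8,9} → only 3 remains.
(7,9) = 2: row 7 has {1,3,4,5,6,7,8,9}; col 9 has {1,3,4,5,6,7,8,9}; box has {1,3,4,5,6,7,8,9} → only 2 remains.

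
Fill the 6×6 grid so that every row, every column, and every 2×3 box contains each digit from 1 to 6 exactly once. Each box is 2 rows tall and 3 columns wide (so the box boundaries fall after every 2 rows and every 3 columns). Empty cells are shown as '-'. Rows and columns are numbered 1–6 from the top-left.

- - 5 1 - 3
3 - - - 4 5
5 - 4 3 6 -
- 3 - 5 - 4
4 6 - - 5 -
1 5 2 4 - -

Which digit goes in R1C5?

R1C5 = 2: row 1 has {1,3,5}; col 5 has {4,5,6}; box has {1,3,4,5} → only 2 remains.

2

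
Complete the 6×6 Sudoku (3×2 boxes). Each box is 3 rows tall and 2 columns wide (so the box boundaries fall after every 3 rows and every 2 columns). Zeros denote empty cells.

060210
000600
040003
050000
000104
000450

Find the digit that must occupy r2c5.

4

r1c6 = 5: row 1 has {1,2,6}; col 6 has {3,4}; box has {1,3} → only 5 remains.
r2c6 = 2: row 2 has {6}; col 6 has {3,4,5}; box has {1,3,5} → only 2 remains.
r3c4 = 5: row 3 has {3,4}; col 4 has {1,2,4,6}; box has {2,6} → only 5 remains.
r3c5 = 6: row 3 has {3,4,5}; col 5 has {1,5}; box has {1,2,3,5} → only 6 remains.
r4c4 = 3: row 4 has {5}; col 4 has {1,2,4,5,6}; box has {1,4} → only 3 remains.
r4c5 = 2: row 4 has {3,5}; col 5 has {1,5,6}; box has {4,5} → only 2 remains.
r5c5 = 3: row 5 has {1,4}; col 5 has {1,2,5,6}; box has {2,4,5} → only 3 remains.
r1c1 = 3: row 1 has {1,2,5,6}; col 1 has {}; box has {4,6} → only 3 remains.
r1c3 = 4: row 1 has {1,2,3,5,6}; col 3 has {}; box has {2,5,6} → only 4 remains.
r2c2 = 1: row 2 has {2,6}; col 2 has {4,5,6}; box has {3,4,6} → only 1 remains.
r2c3 = 3: row 2 has {1,2,6}; col 3 has {4}; box has {2,4,5,6} → only 3 remains.
r2c5 = 4: row 2 has {1,2,3,6}; col 5 has {1,2,3,5,6}; box has {1,2,3,5,6} → only 4 remains.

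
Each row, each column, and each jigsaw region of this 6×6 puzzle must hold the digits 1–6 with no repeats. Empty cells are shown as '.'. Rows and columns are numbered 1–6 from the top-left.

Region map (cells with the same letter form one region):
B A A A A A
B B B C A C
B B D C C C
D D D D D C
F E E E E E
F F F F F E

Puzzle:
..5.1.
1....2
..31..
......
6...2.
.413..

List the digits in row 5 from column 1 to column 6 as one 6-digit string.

row 5, column 3 = 4: row 5 has {2,6}; col 3 has {1,3,5}; region has {2} → only 4 remains.
row 5, column 4 = 5: row 5 has {2,4,6}; col 4 has {1,3}; region has {2,4} → only 5 remains.
row 6, column 5 = 5: row 6 has {1,3,4}; col 5 has {1,2}; region has {1,3,4,6} → only 5 remains.
row 6, column 6 = 6: row 6 has {1,3,4,5}; col 6 has {2}; region has {2,4,5} → only 6 remains.
row 2, column 3 = 6: row 2 has {1,2}; col 3 has {1,3,4,5}; region has {1} → only 6 remains.
row 2, column 4 = 4: row 2 has {1,2,6}; col 4 has {1,3,5}; region has {1,2} → only 4 remains.
row 2, column 5 = 3: row 2 has {1,2,4,6}; col 5 has {1,2,5}; region has {1,5} → only 3 remains.
row 3, column 5 = 6: row 3 has {1,3}; col 5 has {1,2,3,5}; region has {1,2,4} → only 6 remains.
row 3, column 6 = 5: row 3 has {1,3,6}; col 6 has {2,6}; region has {1,2,4,6} → only 5 remains.
row 4, column 3 = 2: row 4 has {}; col 3 has {1,3,4,5,6}; region has {3} → only 2 remains.
row 4, column 4 = 6: row 4 has {2}; col 4 has {1,3,4,5}; region has {2,3} → only 6 remains.
row 4, column 5 = 4: row 4 has {2,6}; col 5 has {1,2,3,5,6}; region has {2,3,6} → only 4 remains.
row 4, column 6 = 3: row 4 has {2,4,6}; col 6 has {2,5,6}; region has {1,2,4,5,6} → only 3 remains.
row 5, column 6 = 1: row 5 has {2,4,5,6}; col 6 has {2,3,5,6}; region has {2,4,5,6} → only 1 remains.
row 6, column 1 = 2: row 6 has {1,3,4,5,6}; col 1 has {1,6}; region has {1,3,4,5,6} → only 2 remains.
row 1, column 4 = 2: row 1 has {1,5}; col 4 has {1,3,4,5,6}; region has {1,3,5} → only 2 remains.
row 1, column 6 = 4: row 1 has {1,2,5}; col 6 has {1,2,3,5,6}; region has {1,2,3,5} → only 4 remains.
row 2, column 2 = 5: row 2 has {1,2,3,4,6}; col 2 has {4}; region has {1,6} → only 5 remains.
row 3, column 1 = 4: row 3 has {1,3,5,6}; col 1 has {1,2,6}; region has {1,5,6} → only 4 remains.
row 3, column 2 = 2: row 3 has {1,3,4,5,6}; col 2 has {4,5}; region has {1,4,5,6} → only 2 remains.
row 4, column 1 = 5: row 4 has {2,3,4,6}; col 1 has {1,2,4,6}; region has {2,3,4,6} → only 5 remains.
row 4, column 2 = 1: row 4 has {2,3,4,5,6}; col 2 has {2,4,5}; region has {2,3,4,5,6} → only 1 remains.
row 5, column 2 = 3: row 5 has {1,2,4,5,6}; col 2 has {1,2,4,5}; region has {1,2,4,5,6} → only 3 remains.

634521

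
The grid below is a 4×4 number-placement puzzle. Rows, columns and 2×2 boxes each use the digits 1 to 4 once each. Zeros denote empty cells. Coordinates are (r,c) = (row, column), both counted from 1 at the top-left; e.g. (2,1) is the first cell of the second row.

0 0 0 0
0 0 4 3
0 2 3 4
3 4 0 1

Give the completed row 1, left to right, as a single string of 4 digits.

4312

(1,4) = 2: row 1 has {}; col 4 has {1,3,4}; box has {3,4} → only 2 remains.
(2,2) = 1 (sole candidate).
(3,1) = 1 (sole candidate).
(4,3) = 2 (sole candidate).
(1,1) = 4: row 1 has {2}; col 1 has {1,3}; box has {1} → only 4 remains.
(1,2) = 3: row 1 has {2,4}; col 2 has {1,2,4}; box has {1,4} → only 3 remains.
(1,3) = 1: row 1 has {2,3,4}; col 3 has {2,3,4}; box has {2,3,4} → only 1 remains.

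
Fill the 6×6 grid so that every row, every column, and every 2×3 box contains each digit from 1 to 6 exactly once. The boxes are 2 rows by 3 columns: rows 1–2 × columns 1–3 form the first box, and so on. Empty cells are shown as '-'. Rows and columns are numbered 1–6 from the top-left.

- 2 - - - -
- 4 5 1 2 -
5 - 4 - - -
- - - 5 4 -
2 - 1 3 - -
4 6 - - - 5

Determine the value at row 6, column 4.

2

row 5, column 2 = 5: row 5 has {1,2,3}; col 2 has {2,4,6}; box has {1,2,4,6} → only 5 remains.
row 5, column 5 = 6: row 5 has {1,2,3,5}; col 5 has {2,4}; box has {3,5} → only 6 remains.
row 5, column 6 = 4: row 5 has {1,2,3,5,6}; col 6 has {5}; box has {3,5,6} → only 4 remains.
row 6, column 3 = 3: row 6 has {4,5,6}; col 3 has {1,4,5}; box has {1,2,4,5,6} → only 3 remains.
row 6, column 4 = 2: row 6 has {3,4,5,6}; col 4 has {1,3,5}; box has {3,4,5,6} → only 2 remains.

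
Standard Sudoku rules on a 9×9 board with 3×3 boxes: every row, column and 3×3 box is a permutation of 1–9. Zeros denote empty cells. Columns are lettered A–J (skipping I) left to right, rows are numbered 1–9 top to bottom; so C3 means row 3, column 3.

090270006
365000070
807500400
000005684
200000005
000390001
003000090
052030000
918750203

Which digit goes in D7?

B3 = 2 (sole candidate).
J3 = 9 (sole candidate).
D4 = 1 (sole candidate).
E4 = 2 (sole candidate).
H5 = 3 (sole candidate).
G6 = 7 (sole candidate).
H6 = 2 (sole candidate).
H3 = 1 (sole candidate).
A4 = 7 (sole candidate).
B4 = 3 (sole candidate).
C4 = 9 (sole candidate).
G5 = 9 (sole candidate).
H1 = 5 (sole candidate).
G2 = 8 (sole candidate).
J2 = 2 (sole candidate).
E3 = 6 (sole candidate).
F3 = 3 (sole candidate).
G8 = 1 (sole candidate).
G1 = 3 (sole candidate).
G7 = 5 (sole candidate).
F1 = 8 (hidden single in row 1).
C5 = 1 (hidden single in row 5).
F5 = 7 (hidden single in row 5).
C1 = 4 (sole candidate).
C6 = 6 (sole candidate).
F6 = 4 (sole candidate).
F9 = 6 (sole candidate).
H9 = 4 (sole candidate).
A1 = 1 (sole candidate).
E5 = 8 (sole candidate).
A6 = 5 (sole candidate).
B6 = 8 (sole candidate).
F8 = 9 (sole candidate).
H8 = 6 (sole candidate).
F2 = 1 (sole candidate).
B5 = 4 (sole candidate).
D5 = 6 (sole candidate).
B7 = 7 (sole candidate).
F7 = 2 (sole candidate).
J7 = 8 (sole candidate).
A8 = 4 (sole candidate).
D8 = 8 (sole candidate).
J8 = 7 (sole candidate).
E2 = 4 (sole candidate).
A7 = 6 (sole candidate).
D7 = 4: row 7 has {2,3,5,6,7,8,9}; col 4 has {1,2,3,5,6,7,8}; box has {2,3,5,6,7,8,9} → only 4 remains.

4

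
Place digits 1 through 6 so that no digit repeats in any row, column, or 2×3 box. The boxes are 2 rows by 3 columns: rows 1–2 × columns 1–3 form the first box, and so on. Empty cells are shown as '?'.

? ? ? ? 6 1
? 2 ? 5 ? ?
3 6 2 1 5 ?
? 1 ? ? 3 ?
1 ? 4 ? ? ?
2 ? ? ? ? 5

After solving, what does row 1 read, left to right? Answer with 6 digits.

row 2, column 5 = 4 (sole candidate).
row 2, column 6 = 3 (sole candidate).
row 3, column 6 = 4 (sole candidate).
row 4, column 3 = 5 (sole candidate).
row 5, column 5 = 2 (sole candidate).
row 5, column 6 = 6 (sole candidate).
row 6, column 2 = 3 (sole candidate).
row 6, column 3 = 6 (sole candidate).
row 6, column 4 = 4 (sole candidate).
row 6, column 5 = 1 (sole candidate).
row 1, column 3 = 3: row 1 has {1,6}; col 3 has {2,4,5,6}; box has {2} → only 3 remains.
row 1, column 4 = 2: row 1 has {1,3,6}; col 4 has {1,4,5}; box has {1,3,4,5,6} → only 2 remains.
row 2, column 1 = 6 (sole candidate).
row 2, column 3 = 1 (sole candidate).
row 4, column 1 = 4 (sole candidate).
row 4, column 4 = 6 (sole candidate).
row 4, column 6 = 2 (sole candidate).
row 5, column 2 = 5 (sole candidate).
row 5, column 4 = 3 (sole candidate).
row 1, column 1 = 5: row 1 has {1,2,3,6}; col 1 has {1,2,3,4,6}; box has {1,2,3,6} → only 5 remains.
row 1, column 2 = 4: row 1 has {1,2,3,5,6}; col 2 has {1,2,3,5,6}; box has {1,2,3,5,6} → only 4 remains.

543261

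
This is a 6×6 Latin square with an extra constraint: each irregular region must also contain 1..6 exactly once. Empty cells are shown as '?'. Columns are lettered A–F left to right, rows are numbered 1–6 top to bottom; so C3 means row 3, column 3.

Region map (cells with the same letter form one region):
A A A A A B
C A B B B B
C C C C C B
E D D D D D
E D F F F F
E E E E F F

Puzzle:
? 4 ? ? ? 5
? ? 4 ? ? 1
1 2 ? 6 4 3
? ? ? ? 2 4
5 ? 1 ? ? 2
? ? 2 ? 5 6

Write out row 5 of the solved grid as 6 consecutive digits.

561432

A2 = 3 (sole candidate).
D2 = 2 (sole candidate).
E2 = 6 (sole candidate).
C3 = 5 (sole candidate).
A4 = 6 (sole candidate).
C4 = 3 (sole candidate).
B5 = 6: row 5 has {1,2,5}; col 2 has {2,4}; region has {2,3,4} → only 6 remains.
E5 = 3: row 5 has {1,2,5,6}; col 5 has {2,4,5,6}; region has {1,2,5,6} → only 3 remains.
A6 = 4 (sole candidate).
A1 = 2 (sole candidate).
C1 = 6 (sole candidate).
E1 = 1 (sole candidate).
B2 = 5 (sole candidate).
B4 = 1 (sole candidate).
D4 = 5 (sole candidate).
D5 = 4: row 5 has {1,2,3,5,6}; col 4 has {2,5,6}; region has {1,2,3,5,6} → only 4 remains.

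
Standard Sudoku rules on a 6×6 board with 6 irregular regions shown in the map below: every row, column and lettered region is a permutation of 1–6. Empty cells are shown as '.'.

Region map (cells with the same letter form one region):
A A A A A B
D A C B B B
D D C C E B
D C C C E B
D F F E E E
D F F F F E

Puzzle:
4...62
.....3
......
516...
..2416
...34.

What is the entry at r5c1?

r2c5 = 5 (sole candidate).
r4c4 = 2 (sole candidate).
r4c5 = 3 (sole candidate).
r4c6 = 4 (sole candidate).
r5c1 = 3: row 5 has {1,2,4,6}; col 1 has {4,5}; region has {5} → only 3 remains.

3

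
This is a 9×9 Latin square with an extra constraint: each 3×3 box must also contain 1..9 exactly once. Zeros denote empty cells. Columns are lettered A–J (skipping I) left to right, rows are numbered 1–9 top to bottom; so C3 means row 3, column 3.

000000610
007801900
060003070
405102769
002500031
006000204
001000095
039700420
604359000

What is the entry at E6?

8

C3 = 8 (sole candidate).
G3 = 5 (sole candidate).
J3 = 2 (sole candidate).
B4 = 8 (sole candidate).
E4 = 3 (sole candidate).
G5 = 8 (sole candidate).
D6 = 9 (sole candidate).
H6 = 5 (sole candidate).
G7 = 3 (sole candidate).
G9 = 1 (sole candidate).
H9 = 8 (sole candidate).
J9 = 7 (sole candidate).
C1 = 3 (sole candidate).
J1 = 8 (sole candidate).
H2 = 4 (sole candidate).
J2 = 3 (sole candidate).
D3 = 4 (sole candidate).
E3 = 9 (sole candidate).
J8 = 6 (sole candidate).
B9 = 2 (sole candidate).
D1 = 2 (sole candidate).
E1 = 7 (sole candidate).
F1 = 5 (sole candidate).
B2 = 5 (sole candidate).
E2 = 6 (sole candidate).
A3 = 1 (sole candidate).
E5 = 4 (sole candidate).
E6 = 8: row 6 has {2,4,5,6,9}; col 5 has {3,4,5,6,7,9}; box has {1,2,3,4,5,9} → only 8 remains.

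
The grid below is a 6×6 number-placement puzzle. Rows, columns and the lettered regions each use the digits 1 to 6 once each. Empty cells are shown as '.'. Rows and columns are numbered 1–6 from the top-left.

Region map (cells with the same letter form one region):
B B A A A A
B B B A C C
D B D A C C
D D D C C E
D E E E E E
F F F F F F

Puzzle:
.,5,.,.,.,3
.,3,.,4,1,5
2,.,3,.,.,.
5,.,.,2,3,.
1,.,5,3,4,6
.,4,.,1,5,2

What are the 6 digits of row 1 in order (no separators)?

451623

r1c4 = 6: row 1 has {3,5}; col 4 has {1,2,3,4}; region has {3,4} → only 6 remains.
r1c5 = 2: row 1 has {3,5,6}; col 5 has {1,3,4,5}; region has {3,4,6} → only 2 remains.
r2c1 = 6: row 2 has {1,3,4,5}; col 1 has {1,2,5}; region has {3,5} → only 6 remains.
r2c3 = 2: row 2 has {1,3,4,5,6}; col 3 has {3,5}; region has {3,5,6} → only 2 remains.
r3c2 = 1: row 3 has {2,3}; col 2 has {3,4,5}; region has {2,3,5,6} → only 1 remains.
r3c4 = 5: row 3 has {1,2,3}; col 4 has {1,2,3,4,6}; region has {2,3,4,6} → only 5 remains.
r3c5 = 6: row 3 has {1,2,3,5}; col 5 has {1,2,3,4,5}; region has {1,2,3,5} → only 6 remains.
r3c6 = 4: row 3 has {1,2,3,5,6}; col 6 has {2,3,5,6}; region has {1,2,3,5,6} → only 4 remains.
r4c2 = 6: row 4 has {2,3,5}; col 2 has {1,3,4,5}; region has {1,2,3,5} → only 6 remains.
r4c3 = 4: row 4 has {2,3,5,6}; col 3 has {2,3,5}; region has {1,2,3,5,6} → only 4 remains.
r4c6 = 1: row 4 has {2,3,4,5,6}; col 6 has {2,3,4,5,6}; region has {3,4,5,6} → only 1 remains.
r5c2 = 2: row 5 has {1,3,4,5,6}; col 2 has {1,3,4,5,6}; region has {1,3,4,5,6} → only 2 remains.
r6c1 = 3: row 6 has {1,2,4,5}; col 1 has {1,2,5,6}; region has {1,2,4,5} → only 3 remains.
r6c3 = 6: row 6 has {1,2,3,4,5}; col 3 has {2,3,4,5}; region has {1,2,3,4,5} → only 6 remains.
r1c1 = 4: row 1 has {2,3,5,6}; col 1 has {1,2,3,5,6}; region has {1,2,3,5,6} → only 4 remains.
r1c3 = 1: row 1 has {2,3,4,5,6}; col 3 has {2,3,4,5,6}; region has {2,3,4,5,6} → only 1 remains.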